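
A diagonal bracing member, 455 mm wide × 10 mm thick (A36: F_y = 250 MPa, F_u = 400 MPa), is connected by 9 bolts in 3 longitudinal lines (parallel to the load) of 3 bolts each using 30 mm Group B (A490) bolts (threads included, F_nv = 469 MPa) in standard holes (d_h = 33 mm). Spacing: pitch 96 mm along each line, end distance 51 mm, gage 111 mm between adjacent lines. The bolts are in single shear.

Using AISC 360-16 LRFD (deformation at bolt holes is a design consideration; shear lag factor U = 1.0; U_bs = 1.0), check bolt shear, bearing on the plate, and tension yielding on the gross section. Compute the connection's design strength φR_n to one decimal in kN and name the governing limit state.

1023.8 kN (gross-section yield governs)

Bolt shear: A_b = π(30)²/4 = 706.86 mm². φR_n = 0.75 × 469 × 706.86 × 9 × 1 = 2237.7 kN.
Bearing (10 mm plate, F_u = 400 MPa): end bolts L_c = 51 − 33/2 = 34.5, R_n = min(1.2×34.5×10×400, 2.4×30×10×400) = 165.6 kN/bolt; interior L_c = 96 − 33 = 63, R_n = 288 kN/bolt. φR_n = 0.75 × (3×165.6 + 6×288) = 1668.6 kN.
Tension yield (gross): A_g = 455×10 = 4550 mm². φR_n = 0.90 × 250 × 4550 = 1023.8 kN.
Governing: min(2237.7, 1668.6, 1023.8) = 1023.8 kN → gross-section yield.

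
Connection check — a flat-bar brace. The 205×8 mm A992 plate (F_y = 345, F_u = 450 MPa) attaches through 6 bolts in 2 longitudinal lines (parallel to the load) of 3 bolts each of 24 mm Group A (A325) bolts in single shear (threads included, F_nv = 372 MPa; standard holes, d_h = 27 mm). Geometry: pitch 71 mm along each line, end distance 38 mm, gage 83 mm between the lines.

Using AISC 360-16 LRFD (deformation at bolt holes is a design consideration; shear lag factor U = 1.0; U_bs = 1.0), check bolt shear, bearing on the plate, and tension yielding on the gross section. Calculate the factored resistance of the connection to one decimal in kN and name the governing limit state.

Bolt shear: A_b = π(24)²/4 = 452.39 mm². φR_n = 0.75 × 372 × 452.39 × 6 × 1 = 757.3 kN.
Bearing (8 mm plate, F_u = 450 MPa): end bolts L_c = 38 − 27/2 = 24.5, R_n = min(1.2×24.5×8×450, 2.4×24×8×450) = 105.84 kN/bolt; interior L_c = 71 − 27 = 44, R_n = 190.08 kN/bolt. φR_n = 0.75 × (2×105.84 + 4×190.08) = 729.0 kN.
Tension yield (gross): A_g = 205×8 = 1640 mm². φR_n = 0.90 × 345 × 1640 = 509.2 kN.
Governing: min(757.3, 729.0, 509.2) = 509.2 kN → gross-section yield.

509.2 kN (gross-section yield governs)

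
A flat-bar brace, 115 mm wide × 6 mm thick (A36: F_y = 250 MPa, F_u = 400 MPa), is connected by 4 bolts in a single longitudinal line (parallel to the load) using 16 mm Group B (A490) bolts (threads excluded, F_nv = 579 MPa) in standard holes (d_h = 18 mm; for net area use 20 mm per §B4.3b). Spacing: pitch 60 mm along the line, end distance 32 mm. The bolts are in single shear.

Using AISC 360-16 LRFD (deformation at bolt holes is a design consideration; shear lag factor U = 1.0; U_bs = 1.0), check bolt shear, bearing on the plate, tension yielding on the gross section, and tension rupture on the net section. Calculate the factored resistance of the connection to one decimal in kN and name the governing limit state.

155.3 kN (gross-section yield governs)

Bolt shear: A_b = π(16)²/4 = 201.06 mm². φR_n = 0.75 × 579 × 201.06 × 4 × 1 = 349.2 kN.
Bearing (6 mm plate, F_u = 400 MPa): end bolts L_c = 32 − 18/2 = 23, R_n = min(1.2×23×6×400, 2.4×16×6×400) = 66.24 kN/bolt; interior L_c = 60 − 18 = 42, R_n = 92.16 kN/bolt. φR_n = 0.75 × (1×66.24 + 3×92.16) = 257.0 kN.
Tension yield (gross): A_g = 115×6 = 690 mm². φR_n = 0.90 × 250 × 690 = 155.3 kN.
Tension rupture (net): A_n = (115 − 1×20)×6 = 570 mm² (U = 1.0, A_e = A_n). φR_n = 0.75 × 400 × 570 = 171.0 kN.
Governing: min(349.2, 257.0, 155.3, 171.0) = 155.3 kN → gross-section yield.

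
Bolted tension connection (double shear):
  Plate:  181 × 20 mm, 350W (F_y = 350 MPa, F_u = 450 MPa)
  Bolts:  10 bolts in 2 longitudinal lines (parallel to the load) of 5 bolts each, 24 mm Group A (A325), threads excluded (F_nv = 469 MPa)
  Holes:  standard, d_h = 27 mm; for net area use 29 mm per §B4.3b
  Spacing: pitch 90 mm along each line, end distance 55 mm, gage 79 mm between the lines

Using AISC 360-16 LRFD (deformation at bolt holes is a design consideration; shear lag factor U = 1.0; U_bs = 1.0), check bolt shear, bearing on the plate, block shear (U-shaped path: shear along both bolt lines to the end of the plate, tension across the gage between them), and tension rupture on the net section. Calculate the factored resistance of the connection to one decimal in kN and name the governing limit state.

Bolt shear: A_b = π(24)²/4 = 452.39 mm². φR_n = 0.75 × 469 × 452.39 × 10 × 2 = 3182.6 kN.
Bearing (20 mm plate, F_u = 450 MPa): end bolts L_c = 55 − 27/2 = 41.5, R_n = min(1.2×41.5×20×450, 2.4×24×20×450) = 448.2 kN/bolt; interior L_c = 90 − 27 = 63, R_n = 518.4 kN/bolt. φR_n = 0.75 × (2×448.2 + 8×518.4) = 3782.7 kN.
Block shear: shear path 2×[55+4×90] = 2×415 mm, A_gv = 16600, A_nv = 2×(415 − 4.5×29)×20 = 11380 mm²; tension across gage: (79 − 1×29)×20 = 1000 mm². R_n = min(0.6×450×11380, 0.6×350×16600) + 1.0×450×1000 = min(3072.6, 3486) + 450 = 3522.6 kN. φR_n = 0.75 × 3522.6 = 2642.0 kN.
Tension rupture (net): A_n = (181 − 2×29)×20 = 2460 mm² (U = 1.0, A_e = A_n). φR_n = 0.75 × 450 × 2460 = 830.3 kN.
Governing: min(3182.6, 3782.7, 2642.0, 830.3) = 830.3 kN → net-section rupture.

830.3 kN (net-section rupture governs)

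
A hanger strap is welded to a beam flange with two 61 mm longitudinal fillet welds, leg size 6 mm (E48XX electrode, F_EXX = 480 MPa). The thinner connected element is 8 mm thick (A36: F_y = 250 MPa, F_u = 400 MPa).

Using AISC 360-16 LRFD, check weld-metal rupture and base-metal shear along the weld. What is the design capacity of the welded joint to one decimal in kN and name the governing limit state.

Weld metal: throat = 0.707×6 = 4.242 mm, L = 2×61 = 122 mm. φR_n = 0.75 × 0.6 × 480 × 4.242 × 122 = 111.8 kN.
Base metal shear (8 mm plate): yield φR_n = 1.0×0.6×250×8×122 = 146.4 kN; rupture φR_n = 0.75×0.6×400×8×122 = 175.7 kN; take 146.4 kN (yield).
Governing: min(111.8, 146.4) = 111.8 kN → weld metal.

111.8 kN (weld metal governs)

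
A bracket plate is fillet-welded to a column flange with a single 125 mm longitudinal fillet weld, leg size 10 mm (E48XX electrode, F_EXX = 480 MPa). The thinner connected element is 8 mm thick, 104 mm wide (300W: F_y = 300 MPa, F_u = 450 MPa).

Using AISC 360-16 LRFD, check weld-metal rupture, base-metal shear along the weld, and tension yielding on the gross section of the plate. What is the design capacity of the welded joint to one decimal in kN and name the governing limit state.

180.0 kN (base-metal shear governs)

Weld metal: throat = 0.707×10 = 7.07 mm, L = 125 mm. φR_n = 0.75 × 0.6 × 480 × 7.07 × 125 = 190.9 kN.
Base metal shear (8 mm plate): yield φR_n = 1.0×0.6×300×8×125 = 180.0 kN; rupture φR_n = 0.75×0.6×450×8×125 = 202.5 kN; take 180.0 kN (yield).
Tension yield (gross): A_g = 104×8 = 832 mm². φR_n = 0.90 × 300 × 832 = 224.6 kN.
Governing: min(190.9, 180.0, 224.6) = 180.0 kN → base-metal shear.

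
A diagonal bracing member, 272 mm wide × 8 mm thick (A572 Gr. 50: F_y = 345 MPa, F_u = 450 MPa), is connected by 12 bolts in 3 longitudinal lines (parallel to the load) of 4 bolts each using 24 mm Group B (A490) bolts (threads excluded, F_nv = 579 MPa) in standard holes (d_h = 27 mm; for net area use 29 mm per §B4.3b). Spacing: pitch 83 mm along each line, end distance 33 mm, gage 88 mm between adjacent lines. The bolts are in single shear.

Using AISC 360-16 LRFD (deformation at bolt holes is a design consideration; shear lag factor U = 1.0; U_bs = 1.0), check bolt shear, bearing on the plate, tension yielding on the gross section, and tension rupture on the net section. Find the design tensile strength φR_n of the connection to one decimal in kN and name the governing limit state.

Bolt shear: A_b = π(24)²/4 = 452.39 mm². φR_n = 0.75 × 579 × 452.39 × 12 × 1 = 2357.4 kN.
Bearing (8 mm plate, F_u = 450 MPa): end bolts L_c = 33 − 27/2 = 19.5, R_n = min(1.2×19.5×8×450, 2.4×24×8×450) = 84.24 kN/bolt; interior L_c = 83 − 27 = 56, R_n = 207.36 kN/bolt. φR_n = 0.75 × (3×84.24 + 9×207.36) = 1589.2 kN.
Tension yield (gross): A_g = 272×8 = 2176 mm². φR_n = 0.90 × 345 × 2176 = 675.6 kN.
Tension rupture (net): A_n = (272 − 3×29)×8 = 1480 mm² (U = 1.0, A_e = A_n). φR_n = 0.75 × 450 × 1480 = 499.5 kN.
Governing: min(2357.4, 1589.2, 675.6, 499.5) = 499.5 kN → net-section rupture.

499.5 kN (net-section rupture governs)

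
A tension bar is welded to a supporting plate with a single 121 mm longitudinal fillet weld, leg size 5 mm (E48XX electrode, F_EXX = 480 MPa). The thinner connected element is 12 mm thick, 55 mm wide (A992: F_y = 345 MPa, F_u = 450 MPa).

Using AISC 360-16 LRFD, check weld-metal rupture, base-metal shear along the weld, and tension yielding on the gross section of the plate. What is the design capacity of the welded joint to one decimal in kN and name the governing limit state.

92.4 kN (weld metal governs)

Weld metal: throat = 0.707×5 = 3.535 mm, L = 121 mm. φR_n = 0.75 × 0.6 × 480 × 3.535 × 121 = 92.4 kN.
Base metal shear (12 mm plate): yield φR_n = 1.0×0.6×345×12×121 = 300.6 kN; rupture φR_n = 0.75×0.6×450×12×121 = 294.0 kN; take 294.0 kN (rupture).
Tension yield (gross): A_g = 55×12 = 660 mm². φR_n = 0.90 × 345 × 660 = 204.9 kN.
Governing: min(92.4, 294.0, 204.9) = 92.4 kN → weld metal.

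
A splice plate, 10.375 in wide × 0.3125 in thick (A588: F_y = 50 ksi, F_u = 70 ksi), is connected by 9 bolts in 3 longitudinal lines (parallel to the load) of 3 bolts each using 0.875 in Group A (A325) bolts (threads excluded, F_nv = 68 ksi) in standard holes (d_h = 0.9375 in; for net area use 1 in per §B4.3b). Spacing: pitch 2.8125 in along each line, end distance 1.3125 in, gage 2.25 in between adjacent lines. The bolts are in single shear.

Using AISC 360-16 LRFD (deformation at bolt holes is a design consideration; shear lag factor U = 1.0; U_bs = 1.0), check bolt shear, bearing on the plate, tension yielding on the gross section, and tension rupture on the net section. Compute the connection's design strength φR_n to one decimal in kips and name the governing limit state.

121.0 kips (net-section rupture governs)

Bolt shear: A_b = π(0.875)²/4 = 0.60132 in². φR_n = 0.75 × 68 × 0.60132 × 9 × 1 = 276.0 kips.
Bearing (0.3125 in plate, F_u = 70 ksi): end bolts L_c = 1.3125 − 0.9375/2 = 0.84375, R_n = min(1.2×0.84375×0.3125×70, 2.4×0.875×0.3125×70) = 22.148 kips/bolt; interior L_c = 2.8125 − 0.9375 = 1.875, R_n = 45.938 kips/bolt. φR_n = 0.75 × (3×22.148 + 6×45.938) = 256.6 kips.
Tension yield (gross): A_g = 10.375×0.3125 = 3.2422 in². φR_n = 0.90 × 50 × 3.2422 = 145.9 kips.
Tension rupture (net): A_n = (10.375 − 3×1)×0.3125 = 2.3047 in² (U = 1.0, A_e = A_n). φR_n = 0.75 × 70 × 2.3047 = 121.0 kips.
Governing: min(276.0, 256.6, 145.9, 121.0) = 121.0 kips → net-section rupture.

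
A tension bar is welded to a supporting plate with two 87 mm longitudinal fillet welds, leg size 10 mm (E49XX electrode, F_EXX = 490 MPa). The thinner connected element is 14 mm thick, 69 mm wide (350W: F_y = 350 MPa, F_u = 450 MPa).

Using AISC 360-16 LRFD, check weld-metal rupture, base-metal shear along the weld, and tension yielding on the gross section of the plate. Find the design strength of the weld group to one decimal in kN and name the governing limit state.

271.3 kN (weld metal governs)

Weld metal: throat = 0.707×10 = 7.07 mm, L = 2×87 = 174 mm. φR_n = 0.75 × 0.6 × 490 × 7.07 × 174 = 271.3 kN.
Base metal shear (14 mm plate): yield φR_n = 1.0×0.6×350×14×174 = 511.6 kN; rupture φR_n = 0.75×0.6×450×14×174 = 493.3 kN; take 493.3 kN (rupture).
Tension yield (gross): A_g = 69×14 = 966 mm². φR_n = 0.90 × 350 × 966 = 304.3 kN.
Governing: min(271.3, 493.3, 304.3) = 271.3 kN → weld metal.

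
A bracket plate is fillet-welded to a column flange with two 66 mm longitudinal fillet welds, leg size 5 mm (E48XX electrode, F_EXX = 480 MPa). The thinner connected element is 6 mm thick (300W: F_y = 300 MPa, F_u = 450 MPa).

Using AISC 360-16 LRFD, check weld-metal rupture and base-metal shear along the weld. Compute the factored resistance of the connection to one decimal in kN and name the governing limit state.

Weld metal: throat = 0.707×5 = 3.535 mm, L = 2×66 = 132 mm. φR_n = 0.75 × 0.6 × 480 × 3.535 × 132 = 100.8 kN.
Base metal shear (6 mm plate): yield φR_n = 1.0×0.6×300×6×132 = 142.6 kN; rupture φR_n = 0.75×0.6×450×6×132 = 160.4 kN; take 142.6 kN (yield).
Governing: min(100.8, 142.6) = 100.8 kN → weld metal.

100.8 kN (weld metal governs)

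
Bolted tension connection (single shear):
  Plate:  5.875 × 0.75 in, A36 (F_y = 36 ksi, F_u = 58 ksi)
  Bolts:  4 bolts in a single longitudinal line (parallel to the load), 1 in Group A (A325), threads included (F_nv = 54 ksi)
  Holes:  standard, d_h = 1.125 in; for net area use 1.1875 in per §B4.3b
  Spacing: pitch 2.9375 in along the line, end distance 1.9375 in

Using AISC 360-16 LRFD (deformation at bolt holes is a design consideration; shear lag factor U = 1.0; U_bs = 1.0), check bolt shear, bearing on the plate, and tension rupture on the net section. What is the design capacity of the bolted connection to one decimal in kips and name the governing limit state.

Bolt shear: A_b = π(1)²/4 = 0.7854 in². φR_n = 0.75 × 54 × 0.7854 × 4 × 1 = 127.2 kips.
Bearing (0.75 in plate, F_u = 58 ksi): end bolts L_c = 1.9375 − 1.125/2 = 1.375, R_n = min(1.2×1.375×0.75×58, 2.4×1×0.75×58) = 71.775 kips/bolt; interior L_c = 2.9375 − 1.125 = 1.8125, R_n = 94.613 kips/bolt. φR_n = 0.75 × (1×71.775 + 3×94.613) = 266.7 kips.
Tension rupture (net): A_n = (5.875 − 1×1.1875)×0.75 = 3.5156 in² (U = 1.0, A_e = A_n). φR_n = 0.75 × 58 × 3.5156 = 152.9 kips.
Governing: min(127.2, 266.7, 152.9) = 127.2 kips → bolt shear.

127.2 kips (bolt shear governs)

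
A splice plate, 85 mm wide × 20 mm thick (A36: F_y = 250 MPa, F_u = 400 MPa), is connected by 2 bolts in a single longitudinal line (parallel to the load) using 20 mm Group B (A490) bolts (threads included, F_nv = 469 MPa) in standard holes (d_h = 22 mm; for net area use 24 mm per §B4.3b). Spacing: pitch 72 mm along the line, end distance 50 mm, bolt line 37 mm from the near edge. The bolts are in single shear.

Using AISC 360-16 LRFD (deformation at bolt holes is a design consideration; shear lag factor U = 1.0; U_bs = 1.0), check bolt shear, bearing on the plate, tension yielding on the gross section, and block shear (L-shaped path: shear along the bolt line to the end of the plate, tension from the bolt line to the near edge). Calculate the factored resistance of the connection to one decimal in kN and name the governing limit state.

Bolt shear: A_b = π(20)²/4 = 314.16 mm². φR_n = 0.75 × 469 × 314.16 × 2 × 1 = 221.0 kN.
Bearing (20 mm plate, F_u = 400 MPa): end bolts L_c = 50 − 22/2 = 39, R_n = min(1.2×39×20×400, 2.4×20×20×400) = 374.4 kN/bolt; interior L_c = 72 − 22 = 50, R_n = 384 kN/bolt. φR_n = 0.75 × (1×374.4 + 1×384) = 568.8 kN.
Tension yield (gross): A_g = 85×20 = 1700 mm². φR_n = 0.90 × 250 × 1700 = 382.5 kN.
Block shear: shear path 1×[50+1×72] = 1×122 mm, A_gv = 2440, A_nv = 1×(122 − 1.5×24)×20 = 1720 mm²; tension to near edge: (37 − 0.5×24)×20 = 500 mm². R_n = min(0.6×400×1720, 0.6×250×2440) + 1.0×400×500 = min(412.8, 366) + 200 = 566 kN. φR_n = 0.75 × 566 = 424.5 kN.
Governing: min(221.0, 568.8, 382.5, 424.5) = 221.0 kN → bolt shear.

221.0 kN (bolt shear governs)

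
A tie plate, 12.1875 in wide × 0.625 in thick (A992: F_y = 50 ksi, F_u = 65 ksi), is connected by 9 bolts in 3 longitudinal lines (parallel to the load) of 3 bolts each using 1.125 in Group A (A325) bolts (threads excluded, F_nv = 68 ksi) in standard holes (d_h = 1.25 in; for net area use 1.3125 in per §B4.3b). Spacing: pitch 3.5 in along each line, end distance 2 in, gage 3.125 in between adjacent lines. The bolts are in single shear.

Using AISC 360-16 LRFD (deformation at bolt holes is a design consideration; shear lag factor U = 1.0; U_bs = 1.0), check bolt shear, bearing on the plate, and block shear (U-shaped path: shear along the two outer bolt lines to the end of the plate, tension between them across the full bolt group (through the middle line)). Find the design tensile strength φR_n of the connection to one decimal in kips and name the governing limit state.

Bolt shear: A_b = π(1.125)²/4 = 0.99402 in². φR_n = 0.75 × 68 × 0.99402 × 9 × 1 = 456.3 kips.
Bearing (0.625 in plate, F_u = 65 ksi): end bolts L_c = 2 − 1.25/2 = 1.375, R_n = min(1.2×1.375×0.625×65, 2.4×1.125×0.625×65) = 67.031 kips/bolt; interior L_c = 3.5 − 1.25 = 2.25, R_n = 109.69 kips/bolt. φR_n = 0.75 × (3×67.031 + 6×109.69) = 644.4 kips.
Block shear: shear path 2×[2+2×3.5] = 2×9 in, A_gv = 11.25, A_nv = 2×(9 − 2.5×1.3125)×0.625 = 7.1484 in²; tension across gage: (6.25 − 2×1.3125)×0.625 = 2.2656 in². R_n = min(0.6×65×7.1484, 0.6×50×11.25) + 1.0×65×2.2656 = min(278.79, 337.5) + 147.26 = 426.05 kips. φR_n = 0.75 × 426.05 = 319.5 kips.
Governing: min(456.3, 644.4, 319.5) = 319.5 kips → block shear.

319.5 kips (block shear governs)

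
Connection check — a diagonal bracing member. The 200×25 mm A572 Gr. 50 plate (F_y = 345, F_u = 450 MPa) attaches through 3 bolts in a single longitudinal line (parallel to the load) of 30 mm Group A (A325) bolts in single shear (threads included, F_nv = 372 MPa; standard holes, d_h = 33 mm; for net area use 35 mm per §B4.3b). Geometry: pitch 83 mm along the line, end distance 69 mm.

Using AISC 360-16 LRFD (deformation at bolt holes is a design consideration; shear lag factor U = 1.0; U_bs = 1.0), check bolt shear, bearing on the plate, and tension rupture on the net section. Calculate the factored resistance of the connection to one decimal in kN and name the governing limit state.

Bolt shear: A_b = π(30)²/4 = 706.86 mm². φR_n = 0.75 × 372 × 706.86 × 3 × 1 = 591.6 kN.
Bearing (25 mm plate, F_u = 450 MPa): end bolts L_c = 69 − 33/2 = 52.5, R_n = min(1.2×52.5×25×450, 2.4×30×25×450) = 708.75 kN/bolt; interior L_c = 83 − 33 = 50, R_n = 675 kN/bolt. φR_n = 0.75 × (1×708.75 + 2×675) = 1544.1 kN.
Tension rupture (net): A_n = (200 − 1×35)×25 = 4125 mm² (U = 1.0, A_e = A_n). φR_n = 0.75 × 450 × 4125 = 1392.2 kN.
Governing: min(591.6, 1544.1, 1392.2) = 591.6 kN → bolt shear.

591.6 kN (bolt shear governs)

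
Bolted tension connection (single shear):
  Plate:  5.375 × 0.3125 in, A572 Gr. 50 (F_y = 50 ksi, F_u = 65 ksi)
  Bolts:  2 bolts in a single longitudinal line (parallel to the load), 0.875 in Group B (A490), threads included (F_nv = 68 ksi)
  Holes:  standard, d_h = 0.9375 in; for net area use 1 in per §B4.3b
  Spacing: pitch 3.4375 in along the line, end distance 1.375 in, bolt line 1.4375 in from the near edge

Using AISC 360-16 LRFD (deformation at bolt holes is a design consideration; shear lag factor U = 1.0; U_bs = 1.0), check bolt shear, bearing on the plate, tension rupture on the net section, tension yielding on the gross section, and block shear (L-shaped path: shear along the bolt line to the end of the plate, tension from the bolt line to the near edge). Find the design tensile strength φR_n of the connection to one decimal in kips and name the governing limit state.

Bolt shear: A_b = π(0.875)²/4 = 0.60132 in². φR_n = 0.75 × 68 × 0.60132 × 2 × 1 = 61.3 kips.
Bearing (0.3125 in plate, F_u = 65 ksi): end bolts L_c = 1.375 − 0.9375/2 = 0.90625, R_n = min(1.2×0.90625×0.3125×65, 2.4×0.875×0.3125×65) = 22.09 kips/bolt; interior L_c = 3.4375 − 0.9375 = 2.5, R_n = 42.656 kips/bolt. φR_n = 0.75 × (1×22.09 + 1×42.656) = 48.6 kips.
Tension rupture (net): A_n = (5.375 − 1×1)×0.3125 = 1.3672 in² (U = 1.0, A_e = A_n). φR_n = 0.75 × 65 × 1.3672 = 66.7 kips.
Tension yield (gross): A_g = 5.375×0.3125 = 1.6797 in². φR_n = 0.90 × 50 × 1.6797 = 75.6 kips.
Block shear: shear path 1×[1.375+1×3.4375] = 1×4.8125 in, A_gv = 1.5039, A_nv = 1×(4.8125 − 1.5×1)×0.3125 = 1.0352 in²; tension to near edge: (1.4375 − 0.5×1)×0.3125 = 0.29297 in². R_n = min(0.6×65×1.0352, 0.6×50×1.5039) + 1.0×65×0.29297 = min(40.373, 45.117) + 19.043 = 59.416 kips. φR_n = 0.75 × 59.416 = 44.6 kips.
Governing: min(61.3, 48.6, 66.7, 75.6, 44.6) = 44.6 kips → block shear.

44.6 kips (block shear governs)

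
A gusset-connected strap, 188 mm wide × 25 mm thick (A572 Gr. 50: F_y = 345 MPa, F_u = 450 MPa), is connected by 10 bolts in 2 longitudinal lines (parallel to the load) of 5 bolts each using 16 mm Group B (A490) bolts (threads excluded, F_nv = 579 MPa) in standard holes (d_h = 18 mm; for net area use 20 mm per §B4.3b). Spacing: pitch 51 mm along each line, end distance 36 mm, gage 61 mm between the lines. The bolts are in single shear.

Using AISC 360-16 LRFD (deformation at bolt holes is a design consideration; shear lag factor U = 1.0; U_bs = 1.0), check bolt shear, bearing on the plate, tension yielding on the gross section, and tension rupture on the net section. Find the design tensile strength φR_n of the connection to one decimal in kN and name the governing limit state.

Bolt shear: A_b = π(16)²/4 = 201.06 mm². φR_n = 0.75 × 579 × 201.06 × 10 × 1 = 873.1 kN.
Bearing (25 mm plate, F_u = 450 MPa): end bolts L_c = 36 − 18/2 = 27, R_n = min(1.2×27×25×450, 2.4×16×25×450) = 364.5 kN/bolt; interior L_c = 51 − 18 = 33, R_n = 432 kN/bolt. φR_n = 0.75 × (2×364.5 + 8×432) = 3138.8 kN.
Tension yield (gross): A_g = 188×25 = 4700 mm². φR_n = 0.90 × 345 × 4700 = 1459.4 kN.
Tension rupture (net): A_n = (188 − 2×20)×25 = 3700 mm² (U = 1.0, A_e = A_n). φR_n = 0.75 × 450 × 3700 = 1248.8 kN.
Governing: min(873.1, 3138.8, 1459.4, 1248.8) = 873.1 kN → bolt shear.

873.1 kN (bolt shear governs)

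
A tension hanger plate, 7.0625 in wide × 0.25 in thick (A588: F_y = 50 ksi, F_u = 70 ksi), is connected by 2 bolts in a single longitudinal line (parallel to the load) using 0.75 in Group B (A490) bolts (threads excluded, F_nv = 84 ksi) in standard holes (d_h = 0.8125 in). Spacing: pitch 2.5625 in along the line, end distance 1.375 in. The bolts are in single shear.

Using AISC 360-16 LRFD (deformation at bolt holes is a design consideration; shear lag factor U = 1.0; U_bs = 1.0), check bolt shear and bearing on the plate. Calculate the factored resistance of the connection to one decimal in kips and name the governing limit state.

Bolt shear: A_b = π(0.75)²/4 = 0.44179 in². φR_n = 0.75 × 84 × 0.44179 × 2 × 1 = 55.7 kips.
Bearing (0.25 in plate, F_u = 70 ksi): end bolts L_c = 1.375 − 0.8125/2 = 0.96875, R_n = min(1.2×0.96875×0.25×70, 2.4×0.75×0.25×70) = 20.344 kips/bolt; interior L_c = 2.5625 − 0.8125 = 1.75, R_n = 31.5 kips/bolt. φR_n = 0.75 × (1×20.344 + 1×31.5) = 38.9 kips.
Governing: min(55.7, 38.9) = 38.9 kips → bearing.

38.9 kips (bearing governs)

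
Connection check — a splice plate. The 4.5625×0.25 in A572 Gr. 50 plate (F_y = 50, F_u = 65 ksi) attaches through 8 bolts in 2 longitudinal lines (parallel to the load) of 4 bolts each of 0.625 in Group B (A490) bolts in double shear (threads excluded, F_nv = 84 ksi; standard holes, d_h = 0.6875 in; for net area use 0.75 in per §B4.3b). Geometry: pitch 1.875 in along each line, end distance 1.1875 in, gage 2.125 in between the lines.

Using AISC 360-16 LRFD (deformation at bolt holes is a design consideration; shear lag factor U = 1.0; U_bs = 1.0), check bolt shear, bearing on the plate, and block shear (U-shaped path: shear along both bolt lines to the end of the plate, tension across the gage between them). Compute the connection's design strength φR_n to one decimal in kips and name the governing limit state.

78.0 kips (block shear governs)

Bolt shear: A_b = π(0.625)²/4 = 0.3068 in². φR_n = 0.75 × 84 × 0.3068 × 8 × 2 = 309.3 kips.
Bearing (0.25 in plate, F_u = 65 ksi): end bolts L_c = 1.1875 − 0.6875/2 = 0.84375, R_n = min(1.2×0.84375×0.25×65, 2.4×0.625×0.25×65) = 16.453 kips/bolt; interior L_c = 1.875 − 0.6875 = 1.1875, R_n = 23.156 kips/bolt. φR_n = 0.75 × (2×16.453 + 6×23.156) = 128.9 kips.
Block shear: shear path 2×[1.1875+3×1.875] = 2×6.8125 in, A_gv = 3.4063, A_nv = 2×(6.8125 − 3.5×0.75)×0.25 = 2.0938 in²; tension across gage: (2.125 − 1×0.75)×0.25 = 0.34375 in². R_n = min(0.6×65×2.0938, 0.6×50×3.4063) + 1.0×65×0.34375 = min(81.658, 102.19) + 22.344 = 104 kips. φR_n = 0.75 × 104 = 78.0 kips.
Governing: min(309.3, 128.9, 78.0) = 78.0 kips → block shear.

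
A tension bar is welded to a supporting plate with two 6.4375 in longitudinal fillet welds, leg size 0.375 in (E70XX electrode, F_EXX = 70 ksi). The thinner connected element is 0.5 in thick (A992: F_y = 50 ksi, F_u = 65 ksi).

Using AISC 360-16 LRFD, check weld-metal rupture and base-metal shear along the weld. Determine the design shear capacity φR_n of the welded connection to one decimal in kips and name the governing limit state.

Weld metal: throat = 0.707×0.375 = 0.26513 in, L = 2×6.4375 = 12.875 in. φR_n = 0.75 × 0.6 × 70 × 0.26513 × 12.875 = 107.5 kips.
Base metal shear (0.5 in plate): yield φR_n = 1.0×0.6×50×0.5×12.875 = 193.1 kips; rupture φR_n = 0.75×0.6×65×0.5×12.875 = 188.3 kips; take 188.3 kips (rupture).
Governing: min(107.5, 188.3) = 107.5 kips → weld metal.

107.5 kips (weld metal governs)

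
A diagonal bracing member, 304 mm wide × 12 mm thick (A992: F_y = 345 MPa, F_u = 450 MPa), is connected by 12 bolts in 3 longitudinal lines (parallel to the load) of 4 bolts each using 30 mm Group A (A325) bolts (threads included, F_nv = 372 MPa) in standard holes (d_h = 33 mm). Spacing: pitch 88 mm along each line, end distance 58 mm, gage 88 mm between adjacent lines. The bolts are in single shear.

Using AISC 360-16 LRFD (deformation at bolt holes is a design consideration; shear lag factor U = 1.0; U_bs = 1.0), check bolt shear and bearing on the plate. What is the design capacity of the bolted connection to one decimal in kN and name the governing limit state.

Bolt shear: A_b = π(30)²/4 = 706.86 mm². φR_n = 0.75 × 372 × 706.86 × 12 × 1 = 2366.6 kN.
Bearing (12 mm plate, F_u = 450 MPa): end bolts L_c = 58 − 33/2 = 41.5, R_n = min(1.2×41.5×12×450, 2.4×30×12×450) = 268.92 kN/bolt; interior L_c = 88 − 33 = 55, R_n = 356.4 kN/bolt. φR_n = 0.75 × (3×268.92 + 9×356.4) = 3010.8 kN.
Governing: min(2366.6, 3010.8) = 2366.6 kN → bolt shear.

2366.6 kN (bolt shear governs)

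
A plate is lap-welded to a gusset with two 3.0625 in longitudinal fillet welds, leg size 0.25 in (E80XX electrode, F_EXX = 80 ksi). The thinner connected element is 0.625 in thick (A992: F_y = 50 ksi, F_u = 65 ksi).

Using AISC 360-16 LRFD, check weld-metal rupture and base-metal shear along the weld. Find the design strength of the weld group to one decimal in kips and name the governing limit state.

Weld metal: throat = 0.707×0.25 = 0.17675 in, L = 2×3.0625 = 6.125 in. φR_n = 0.75 × 0.6 × 80 × 0.17675 × 6.125 = 39.0 kips.
Base metal shear (0.625 in plate): yield φR_n = 1.0×0.6×50×0.625×6.125 = 114.8 kips; rupture φR_n = 0.75×0.6×65×0.625×6.125 = 112.0 kips; take 112.0 kips (rupture).
Governing: min(39.0, 112.0) = 39.0 kips → weld metal.

39.0 kips (weld metal governs)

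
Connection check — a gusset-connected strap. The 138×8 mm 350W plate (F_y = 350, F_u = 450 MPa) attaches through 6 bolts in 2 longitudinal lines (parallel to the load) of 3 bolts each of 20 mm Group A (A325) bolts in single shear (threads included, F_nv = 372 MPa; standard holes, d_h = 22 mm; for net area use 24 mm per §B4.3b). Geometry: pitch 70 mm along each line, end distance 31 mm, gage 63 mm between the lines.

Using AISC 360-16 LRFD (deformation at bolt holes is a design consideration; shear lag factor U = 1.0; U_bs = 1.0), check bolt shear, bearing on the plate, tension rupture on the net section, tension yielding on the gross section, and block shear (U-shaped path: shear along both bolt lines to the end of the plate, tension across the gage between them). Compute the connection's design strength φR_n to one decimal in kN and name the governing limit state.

243.0 kN (net-section rupture governs)

Bolt shear: A_b = π(20)²/4 = 314.16 mm². φR_n = 0.75 × 372 × 314.16 × 6 × 1 = 525.9 kN.
Bearing (8 mm plate, F_u = 450 MPa): end bolts L_c = 31 − 22/2 = 20, R_n = min(1.2×20×8×450, 2.4×20×8×450) = 86.4 kN/bolt; interior L_c = 70 − 22 = 48, R_n = 172.8 kN/bolt. φR_n = 0.75 × (2×86.4 + 4×172.8) = 648.0 kN.
Tension rupture (net): A_n = (138 − 2×24)×8 = 720 mm² (U = 1.0, A_e = A_n). φR_n = 0.75 × 450 × 720 = 243.0 kN.
Tension yield (gross): A_g = 138×8 = 1104 mm². φR_n = 0.90 × 350 × 1104 = 347.8 kN.
Block shear: shear path 2×[31+2×70] = 2×171 mm, A_gv = 2736, A_nv = 2×(171 − 2.5×24)×8 = 1776 mm²; tension across gage: (63 − 1×24)×8 = 312 mm². R_n = min(0.6×450×1776, 0.6×350×2736) + 1.0×450×312 = min(479.52, 574.56) + 140.4 = 619.92 kN. φR_n = 0.75 × 619.92 = 464.9 kN.
Governing: min(525.9, 648.0, 243.0, 347.8, 464.9) = 243.0 kN → net-section rupture.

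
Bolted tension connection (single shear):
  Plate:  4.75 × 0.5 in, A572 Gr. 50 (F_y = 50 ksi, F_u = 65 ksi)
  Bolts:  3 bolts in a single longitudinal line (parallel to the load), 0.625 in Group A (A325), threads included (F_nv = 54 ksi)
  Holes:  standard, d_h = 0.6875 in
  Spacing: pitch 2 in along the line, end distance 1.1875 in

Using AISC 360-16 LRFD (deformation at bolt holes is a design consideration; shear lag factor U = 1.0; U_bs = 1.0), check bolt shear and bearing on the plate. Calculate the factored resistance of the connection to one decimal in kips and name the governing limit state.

37.3 kips (bolt shear governs)

Bolt shear: A_b = π(0.625)²/4 = 0.3068 in². φR_n = 0.75 × 54 × 0.3068 × 3 × 1 = 37.3 kips.
Bearing (0.5 in plate, F_u = 65 ksi): end bolts L_c = 1.1875 − 0.6875/2 = 0.84375, R_n = min(1.2×0.84375×0.5×65, 2.4×0.625×0.5×65) = 32.906 kips/bolt; interior L_c = 2 − 0.6875 = 1.3125, R_n = 48.75 kips/bolt. φR_n = 0.75 × (1×32.906 + 2×48.75) = 97.8 kips.
Governing: min(37.3, 97.8) = 37.3 kips → bolt shear.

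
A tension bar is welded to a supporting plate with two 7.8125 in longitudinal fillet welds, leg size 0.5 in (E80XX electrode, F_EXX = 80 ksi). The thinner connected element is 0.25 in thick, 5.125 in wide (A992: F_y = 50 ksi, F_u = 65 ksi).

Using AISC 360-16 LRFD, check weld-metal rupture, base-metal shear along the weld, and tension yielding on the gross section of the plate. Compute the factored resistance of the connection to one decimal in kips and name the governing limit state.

57.7 kips (gross-section yield governs)

Weld metal: throat = 0.707×0.5 = 0.3535 in, L = 2×7.8125 = 15.625 in. φR_n = 0.75 × 0.6 × 80 × 0.3535 × 15.625 = 198.8 kips.
Base metal shear (0.25 in plate): yield φR_n = 1.0×0.6×50×0.25×15.625 = 117.2 kips; rupture φR_n = 0.75×0.6×65×0.25×15.625 = 114.3 kips; take 114.3 kips (rupture).
Tension yield (gross): A_g = 5.125×0.25 = 1.2813 in². φR_n = 0.90 × 50 × 1.2813 = 57.7 kips.
Governing: min(198.8, 114.3, 57.7) = 57.7 kips → gross-section yield.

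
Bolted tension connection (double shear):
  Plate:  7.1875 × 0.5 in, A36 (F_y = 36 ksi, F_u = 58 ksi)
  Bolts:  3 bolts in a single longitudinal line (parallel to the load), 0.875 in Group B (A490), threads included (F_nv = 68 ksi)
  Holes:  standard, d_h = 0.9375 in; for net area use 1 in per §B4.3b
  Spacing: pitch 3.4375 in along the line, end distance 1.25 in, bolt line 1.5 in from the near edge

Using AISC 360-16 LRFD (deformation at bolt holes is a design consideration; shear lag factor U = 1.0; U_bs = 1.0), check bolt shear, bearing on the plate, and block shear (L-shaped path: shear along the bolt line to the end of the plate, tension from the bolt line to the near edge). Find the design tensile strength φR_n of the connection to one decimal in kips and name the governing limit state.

87.6 kips (block shear governs)

Bolt shear: A_b = π(0.875)²/4 = 0.60132 in². φR_n = 0.75 × 68 × 0.60132 × 3 × 2 = 184.0 kips.
Bearing (0.5 in plate, F_u = 58 ksi): end bolts L_c = 1.25 − 0.9375/2 = 0.78125, R_n = min(1.2×0.78125×0.5×58, 2.4×0.875×0.5×58) = 27.188 kips/bolt; interior L_c = 3.4375 − 0.9375 = 2.5, R_n = 60.9 kips/bolt. φR_n = 0.75 × (1×27.188 + 2×60.9) = 111.7 kips.
Block shear: shear path 1×[1.25+2×3.4375] = 1×8.125 in, A_gv = 4.0625, A_nv = 1×(8.125 − 2.5×1)×0.5 = 2.8125 in²; tension to near edge: (1.5 − 0.5×1)×0.5 = 0.5 in². R_n = min(0.6×58×2.8125, 0.6×36×4.0625) + 1.0×58×0.5 = min(97.875, 87.75) + 29 = 116.75 kips. φR_n = 0.75 × 116.75 = 87.6 kips.
Governing: min(184.0, 111.7, 87.6) = 87.6 kips → block shear.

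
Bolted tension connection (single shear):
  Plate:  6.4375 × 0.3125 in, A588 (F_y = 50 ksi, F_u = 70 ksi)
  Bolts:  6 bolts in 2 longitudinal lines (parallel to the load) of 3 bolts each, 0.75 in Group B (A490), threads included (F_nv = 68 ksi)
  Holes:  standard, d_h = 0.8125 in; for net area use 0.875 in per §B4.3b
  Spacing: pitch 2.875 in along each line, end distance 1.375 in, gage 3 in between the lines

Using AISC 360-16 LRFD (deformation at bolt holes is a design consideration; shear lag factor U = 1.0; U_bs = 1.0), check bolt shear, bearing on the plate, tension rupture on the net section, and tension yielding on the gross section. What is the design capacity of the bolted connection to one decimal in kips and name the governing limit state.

76.9 kips (net-section rupture governs)

Bolt shear: A_b = π(0.75)²/4 = 0.44179 in². φR_n = 0.75 × 68 × 0.44179 × 6 × 1 = 135.2 kips.
Bearing (0.3125 in plate, F_u = 70 ksi): end bolts L_c = 1.375 − 0.8125/2 = 0.96875, R_n = min(1.2×0.96875×0.3125×70, 2.4×0.75×0.3125×70) = 25.43 kips/bolt; interior L_c = 2.875 − 0.8125 = 2.0625, R_n = 39.375 kips/bolt. φR_n = 0.75 × (2×25.43 + 4×39.375) = 156.3 kips.
Tension rupture (net): A_n = (6.4375 − 2×0.875)×0.3125 = 1.4648 in² (U = 1.0, A_e = A_n). φR_n = 0.75 × 70 × 1.4648 = 76.9 kips.
Tension yield (gross): A_g = 6.4375×0.3125 = 2.0117 in². φR_n = 0.90 × 50 × 2.0117 = 90.5 kips.
Governing: min(135.2, 156.3, 76.9, 90.5) = 76.9 kips → net-section rupture.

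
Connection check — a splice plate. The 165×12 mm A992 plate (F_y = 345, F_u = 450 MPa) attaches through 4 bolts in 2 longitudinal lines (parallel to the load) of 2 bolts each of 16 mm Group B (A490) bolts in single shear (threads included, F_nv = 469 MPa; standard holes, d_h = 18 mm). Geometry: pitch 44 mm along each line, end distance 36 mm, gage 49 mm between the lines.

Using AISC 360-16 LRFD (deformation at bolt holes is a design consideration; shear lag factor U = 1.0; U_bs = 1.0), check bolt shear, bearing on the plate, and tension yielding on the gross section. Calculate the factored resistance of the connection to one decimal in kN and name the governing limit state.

Bolt shear: A_b = π(16)²/4 = 201.06 mm². φR_n = 0.75 × 469 × 201.06 × 4 × 1 = 282.9 kN.
Bearing (12 mm plate, F_u = 450 MPa): end bolts L_c = 36 − 18/2 = 27, R_n = min(1.2×27×12×450, 2.4×16×12×450) = 174.96 kN/bolt; interior L_c = 44 − 18 = 26, R_n = 168.48 kN/bolt. φR_n = 0.75 × (2×174.96 + 2×168.48) = 515.2 kN.
Tension yield (gross): A_g = 165×12 = 1980 mm². φR_n = 0.90 × 345 × 1980 = 614.8 kN.
Governing: min(282.9, 515.2, 614.8) = 282.9 kN → bolt shear.

282.9 kN (bolt shear governs)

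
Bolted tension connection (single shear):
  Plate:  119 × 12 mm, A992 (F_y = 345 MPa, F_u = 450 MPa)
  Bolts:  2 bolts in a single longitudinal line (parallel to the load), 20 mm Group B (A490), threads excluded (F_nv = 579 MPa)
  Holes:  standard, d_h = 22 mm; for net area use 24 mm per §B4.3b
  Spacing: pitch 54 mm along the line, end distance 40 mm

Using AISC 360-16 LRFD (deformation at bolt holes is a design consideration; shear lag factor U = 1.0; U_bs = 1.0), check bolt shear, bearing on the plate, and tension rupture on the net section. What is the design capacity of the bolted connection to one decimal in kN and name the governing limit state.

272.8 kN (bolt shear governs)

Bolt shear: A_b = π(20)²/4 = 314.16 mm². φR_n = 0.75 × 579 × 314.16 × 2 × 1 = 272.8 kN.
Bearing (12 mm plate, F_u = 450 MPa): end bolts L_c = 40 − 22/2 = 29, R_n = min(1.2×29×12×450, 2.4×20×12×450) = 187.92 kN/bolt; interior L_c = 54 − 22 = 32, R_n = 207.36 kN/bolt. φR_n = 0.75 × (1×187.92 + 1×207.36) = 296.5 kN.
Tension rupture (net): A_n = (119 − 1×24)×12 = 1140 mm² (U = 1.0, A_e = A_n). φR_n = 0.75 × 450 × 1140 = 384.8 kN.
Governing: min(272.8, 296.5, 384.8) = 272.8 kN → bolt shear.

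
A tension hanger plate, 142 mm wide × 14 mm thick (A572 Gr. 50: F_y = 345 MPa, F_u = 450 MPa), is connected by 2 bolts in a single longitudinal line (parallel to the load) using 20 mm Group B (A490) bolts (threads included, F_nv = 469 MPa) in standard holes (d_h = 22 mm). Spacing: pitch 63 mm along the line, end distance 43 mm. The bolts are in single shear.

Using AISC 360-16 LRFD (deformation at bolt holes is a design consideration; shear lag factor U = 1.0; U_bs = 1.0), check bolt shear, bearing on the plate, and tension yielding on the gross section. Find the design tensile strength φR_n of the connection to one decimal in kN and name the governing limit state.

221.0 kN (bolt shear governs)

Bolt shear: A_b = π(20)²/4 = 314.16 mm². φR_n = 0.75 × 469 × 314.16 × 2 × 1 = 221.0 kN.
Bearing (14 mm plate, F_u = 450 MPa): end bolts L_c = 43 − 22/2 = 32, R_n = min(1.2×32×14×450, 2.4×20×14×450) = 241.92 kN/bolt; interior L_c = 63 − 22 = 41, R_n = 302.4 kN/bolt. φR_n = 0.75 × (1×241.92 + 1×302.4) = 408.2 kN.
Tension yield (gross): A_g = 142×14 = 1988 mm². φR_n = 0.90 × 345 × 1988 = 617.3 kN.
Governing: min(221.0, 408.2, 617.3) = 221.0 kN → bolt shear.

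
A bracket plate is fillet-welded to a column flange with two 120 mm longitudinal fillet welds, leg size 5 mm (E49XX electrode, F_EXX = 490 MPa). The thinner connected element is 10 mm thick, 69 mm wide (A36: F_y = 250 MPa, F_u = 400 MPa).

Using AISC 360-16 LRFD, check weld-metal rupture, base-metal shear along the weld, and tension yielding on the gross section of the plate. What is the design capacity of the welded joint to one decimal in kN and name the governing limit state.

Weld metal: throat = 0.707×5 = 3.535 mm, L = 2×120 = 240 mm. φR_n = 0.75 × 0.6 × 490 × 3.535 × 240 = 187.1 kN.
Base metal shear (10 mm plate): yield φR_n = 1.0×0.6×250×10×240 = 360.0 kN; rupture φR_n = 0.75×0.6×400×10×240 = 432.0 kN; take 360.0 kN (yield).
Tension yield (gross): A_g = 69×10 = 690 mm². φR_n = 0.90 × 250 × 690 = 155.3 kN.
Governing: min(187.1, 360.0, 155.3) = 155.3 kN → gross-section yield.

155.3 kN (gross-section yield governs)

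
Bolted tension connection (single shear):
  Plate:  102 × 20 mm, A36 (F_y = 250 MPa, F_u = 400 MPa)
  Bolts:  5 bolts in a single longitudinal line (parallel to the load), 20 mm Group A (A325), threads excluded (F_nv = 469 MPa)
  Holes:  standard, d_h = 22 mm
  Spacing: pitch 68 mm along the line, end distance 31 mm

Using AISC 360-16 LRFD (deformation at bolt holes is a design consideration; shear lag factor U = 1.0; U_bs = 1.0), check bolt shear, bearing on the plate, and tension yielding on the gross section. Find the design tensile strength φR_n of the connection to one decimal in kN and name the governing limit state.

459.0 kN (gross-section yield governs)

Bolt shear: A_b = π(20)²/4 = 314.16 mm². φR_n = 0.75 × 469 × 314.16 × 5 × 1 = 552.5 kN.
Bearing (20 mm plate, F_u = 400 MPa): end bolts L_c = 31 − 22/2 = 20, R_n = min(1.2×20×20×400, 2.4×20×20×400) = 192 kN/bolt; interior L_c = 68 − 22 = 46, R_n = 384 kN/bolt. φR_n = 0.75 × (1×192 + 4×384) = 1296.0 kN.
Tension yield (gross): A_g = 102×20 = 2040 mm². φR_n = 0.90 × 250 × 2040 = 459.0 kN.
Governing: min(552.5, 1296.0, 459.0) = 459.0 kN → gross-section yield.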